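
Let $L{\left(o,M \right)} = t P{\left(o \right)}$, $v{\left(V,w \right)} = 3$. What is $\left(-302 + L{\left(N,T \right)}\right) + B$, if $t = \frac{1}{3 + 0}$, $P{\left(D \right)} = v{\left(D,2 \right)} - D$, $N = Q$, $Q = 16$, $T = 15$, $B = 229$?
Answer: $- \frac{232}{3} \approx -77.333$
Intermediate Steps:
$N = 16$
$P{\left(D \right)} = 3 - D$
$t = \frac{1}{3} \approx 0.33333$
$L{\left(o,M \right)} = 1 - \frac{o}{3}$ ($L{\left(o,M \right)} = \frac{3 - o}{3} = 1 - \frac{o}{3}$)
$\left(-302 + L{\left(N,T \right)}\right) + B = \left(-302 + \left(1 - \frac{16}{3}\right)\right) + 229 = \left(-302 - \frac{13}{3}\right) + 229 = - \frac{919}{3} + 229 = - \frac{232}{3}$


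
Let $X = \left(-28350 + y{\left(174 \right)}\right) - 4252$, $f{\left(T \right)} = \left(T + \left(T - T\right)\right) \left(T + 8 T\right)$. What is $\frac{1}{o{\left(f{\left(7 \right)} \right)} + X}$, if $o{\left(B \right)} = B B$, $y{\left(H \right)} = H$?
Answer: $\frac{1}{162053} \approx 6.1708 \cdot 10^{-6}$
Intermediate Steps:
$f{\left(T \right)} = 9 T^{2}$ ($f{\left(T \right)} = \left(T + 0\right) 9 T = T 9 T = 9 T^{2}$)
$o{\left(B \right)} = B^{2}$
$X = -32428$ ($X = \left(-28350 + 174\right) - 4252 = -28176 - 4252 = -32428$)
$\frac{1}{o{\left(f{\left(7 \right)} \right)} + X} = \frac{1}{\left(9 \cdot 7^{2}\right)^{2} - 32428} = \frac{1}{\left(9 \cdot 49\right)^{2} - 32428} = \frac{1}{441^{2} - 32428} = \frac{1}{194481 - 32428} = \frac{1}{162053}$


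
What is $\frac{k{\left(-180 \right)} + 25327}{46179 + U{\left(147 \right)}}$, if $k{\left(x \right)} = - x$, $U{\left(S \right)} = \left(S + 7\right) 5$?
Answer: $\frac{25507}{46949} \approx 0.54329$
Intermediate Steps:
$U{\left(S \right)} = 35 + 5 S$ ($U{\left(S \right)} = \left(7 + S\right) 5 = 35 + 5 S$)
$\frac{k{\left(-180 \right)} + 25327}{46179 + U{\left(147 \right)}} = \frac{\left(-1\right) \left(-180\right) + 25327}{46179 + \left(35 + 5 \cdot 147\right)} = \frac{180 + 25327}{46179 + \left(35 + 735\right)} = \frac{25507}{46179 + 770} = \frac{25507}{46949}$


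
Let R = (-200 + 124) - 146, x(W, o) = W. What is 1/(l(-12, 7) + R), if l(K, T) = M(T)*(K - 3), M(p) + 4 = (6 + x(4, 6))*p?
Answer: -1/1212 ≈ -0.00082508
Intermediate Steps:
M(p) = -4 + 10*p (M(p) = -4 + (6 + 4)*p = -4 + 10*p)
l(K, T) = (-4 + 10*T)*(-3 + K) (l(K, T) = (-4 + 10*T)*(K - 3) = (-4 + 10*T)*(-3 + K))
R = -222 (R = -76 - 146 = -222)
1/(l(-12, 7) + R) = 1/(2*(-3 - 12)*(-2 + 5*7) - 222) = 1/(2*(-15)*(-2 + 35) - 222) = 1/(2*(-15)*33 - 222) = 1/(-990 - 222) = 1/(-1212) = -1/1212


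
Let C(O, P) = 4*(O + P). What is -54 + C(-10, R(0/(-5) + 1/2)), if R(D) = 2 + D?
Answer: -84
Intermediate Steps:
C(O, P) = 4*O + 4*P
-54 + C(-10, R(0/(-5) + 1/2)) = -54 + (4*(-10) + 4*(2 + (0/(-5) + 1/2))) = -54 + (-40 + 4*(2 + (0*(-⅕) + 1*(½)))) = -54 + (-40 + 4*(2 + (0 + ½))) = -54 + (-40 + 4*(2 + ½)) = -54 + (-40 + 4*(5/2)) = -54 + (-40 + 10) = -54 - 30 = -84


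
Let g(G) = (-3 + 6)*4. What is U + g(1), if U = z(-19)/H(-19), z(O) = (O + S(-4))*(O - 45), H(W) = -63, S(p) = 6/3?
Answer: -332/63 ≈ -5.2698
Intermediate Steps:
S(p) = 2 (S(p) = 6*(1/3) = 2)
z(O) = (-45 + O)*(2 + O) (z(O) = (O + 2)*(O - 45) = (2 + O)*(-45 + O) = (-45 + O)*(2 + O))
g(G) = 12 (g(G) = 3*4 = 12)
U = -1088/63 (U = (-90 + (-19)**2 - 43*(-19))/(-63) = (-90 + 361 + 817)*(-1/63) = 1088*(-1/63) = -1088/63 ≈ -17.270)
U + g(1) = -1088/63 + 12 = -332/63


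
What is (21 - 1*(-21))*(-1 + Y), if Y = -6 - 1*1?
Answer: -336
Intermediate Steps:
Y = -7 (Y = -6 - 1 = -7)
(21 - 1*(-21))*(-1 + Y) = (21 - 1*(-21))*(-1 - 7) = (21 + 21)*(-8) = 42*(-8) = -336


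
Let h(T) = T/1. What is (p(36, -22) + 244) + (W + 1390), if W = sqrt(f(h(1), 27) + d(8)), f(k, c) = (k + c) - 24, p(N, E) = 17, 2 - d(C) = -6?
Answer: 1651 + 2*sqrt(3) ≈ 1654.5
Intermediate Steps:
d(C) = 8 (d(C) = 2 - 1*(-6) = 2 + 6 = 8)
h(T) = T (h(T) = T*1 = T)
f(k, c) = -24 + c + k (f(k, c) = (c + k) - 24 = -24 + c + k)
W = 2*sqrt(3) (W = sqrt((-24 + 27 + 1) + 8) = sqrt(4 + 8) = sqrt(12) = 2*sqrt(3) ≈ 3.4641)
(p(36, -22) + 244) + (W + 1390) = (17 + 244) + (2*sqrt(3) + 1390) = 261 + (1390 + 2*sqrt(3)) = 1651 + 2*sqrt(3)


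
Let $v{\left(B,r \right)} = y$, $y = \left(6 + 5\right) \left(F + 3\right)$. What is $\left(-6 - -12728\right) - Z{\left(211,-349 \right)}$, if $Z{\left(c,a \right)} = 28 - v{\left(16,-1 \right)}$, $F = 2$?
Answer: $12749$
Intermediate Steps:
$y = 55$ ($y = \left(6 + 5\right) \left(2 + 3\right) = 11 \cdot 5 = 55$)
$v{\left(B,r \right)} = 55$
$Z{\left(c,a \right)} = -27$ ($Z{\left(c,a \right)} = 28 - 55 = -27$)
$\left(-6 - -12728\right) - Z{\left(211,-349 \right)} = \left(-6 - -12728\right) - -27 = \left(-6 + 12728\right) + 27 = 12722 + 27 = 12749$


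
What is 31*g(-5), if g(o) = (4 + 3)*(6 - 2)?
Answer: 868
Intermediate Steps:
g(o) = 28 (g(o) = 7*4 = 28)
31*g(-5) = 31*28 = 868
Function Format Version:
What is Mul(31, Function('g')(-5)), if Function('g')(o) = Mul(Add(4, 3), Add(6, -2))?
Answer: 868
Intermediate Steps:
Function('g')(o) = 28 (Function('g')(o) = Mul(7, 4) = 28)
Mul(31, Function('g')(-5)) = Mul(31, 28) = 868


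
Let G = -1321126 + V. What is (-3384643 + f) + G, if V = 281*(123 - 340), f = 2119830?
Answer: -2646916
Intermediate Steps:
V = -60977 (V = 281*(-217) = -60977)
G = -1382103 (G = -1321126 - 60977 = -1382103)
(-3384643 + f) + G = (-3384643 + 2119830) - 1382103 = -1264813 - 1382103 = -2646916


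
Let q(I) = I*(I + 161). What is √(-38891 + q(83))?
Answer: 3*I*√2071 ≈ 136.52*I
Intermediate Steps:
q(I) = I*(161 + I)
√(-38891 + q(83)) = √(-38891 + 83*(161 + 83)) = √(-38891 + 83*244) = √(-38891 + 20252) = √(-18639) = 3*I*√2071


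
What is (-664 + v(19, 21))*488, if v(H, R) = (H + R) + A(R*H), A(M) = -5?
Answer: -306952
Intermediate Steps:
v(H, R) = -5 + H + R (v(H, R) = (H + R) - 5 = -5 + H + R)
(-664 + v(19, 21))*488 = (-664 + (-5 + 19 + 21))*488 = (-664 + 35)*488 = -629*488 = -306952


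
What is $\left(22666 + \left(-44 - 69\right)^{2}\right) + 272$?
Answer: $35707$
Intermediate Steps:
$\left(22666 + \left(-44 - 69\right)^{2}\right) + 272 = \left(22666 + \left(-113\right)^{2}\right) + 272 = \left(22666 + 12769\right) + 272 = 35435 + 272 = 35707$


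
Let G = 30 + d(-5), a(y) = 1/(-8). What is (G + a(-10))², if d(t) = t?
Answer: 39601/64 ≈ 618.77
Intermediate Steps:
a(y) = -⅛
G = 25 (G = 30 - 5 = 25)
(G + a(-10))² = (25 - ⅛)² = (199/8)² = 39601/64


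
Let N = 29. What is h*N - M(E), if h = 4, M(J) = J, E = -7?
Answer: 123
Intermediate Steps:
h*N - M(E) = 4*29 - 1*(-7) = 116 + 7 = 123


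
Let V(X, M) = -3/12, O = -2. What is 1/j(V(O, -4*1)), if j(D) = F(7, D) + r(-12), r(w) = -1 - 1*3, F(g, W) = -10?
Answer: -1/14 ≈ -0.071429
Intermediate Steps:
V(X, M) = -¼ (V(X, M) = -3*1/12 = -¼)
r(w) = -4 (r(w) = -1 - 3 = -4)
j(D) = -14 (j(D) = -10 - 4 = -14)
1/j(V(O, -4*1)) = 1/(-14) = -1/14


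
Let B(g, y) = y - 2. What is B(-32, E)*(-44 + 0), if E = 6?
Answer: -176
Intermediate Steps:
B(g, y) = -2 + y
B(-32, E)*(-44 + 0) = (-2 + 6)*(-44 + 0) = 4*(-44) = -176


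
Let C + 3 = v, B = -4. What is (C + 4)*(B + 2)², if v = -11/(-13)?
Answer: 96/13 ≈ 7.3846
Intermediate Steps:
v = 11/13 (v = -11*(-1/13) = 11/13 ≈ 0.84615)
C = -28/13 (C = -3 + 11/13 = -28/13 ≈ -2.1538)
(C + 4)*(B + 2)² = (-28/13 + 4)*(-4 + 2)² = (24/13)*(-2)² = (24/13)*4 = 96/13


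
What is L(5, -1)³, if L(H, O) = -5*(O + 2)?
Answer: -125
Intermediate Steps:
L(H, O) = -10 - 5*O (L(H, O) = -5*(2 + O) = -10 - 5*O)
L(5, -1)³ = (-10 - 5*(-1))³ = (-10 + 5)³ = (-5)³ = -125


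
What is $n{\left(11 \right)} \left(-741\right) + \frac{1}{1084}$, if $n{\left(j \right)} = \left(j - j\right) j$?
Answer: $\frac{1}{1084} \approx 0.00092251$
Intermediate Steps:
$n{\left(j \right)} = 0$ ($n{\left(j \right)} = 0 j = 0$)
$n{\left(11 \right)} \left(-741\right) + \frac{1}{1084} = 0 \left(-741\right) + \frac{1}{1084} = 0 + \frac{1}{1084} = \frac{1}{1084}$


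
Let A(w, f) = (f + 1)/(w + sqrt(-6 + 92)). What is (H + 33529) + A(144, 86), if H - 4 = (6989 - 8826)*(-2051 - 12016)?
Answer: 267155375164/10325 - 87*sqrt(86)/20650 ≈ 2.5875e+7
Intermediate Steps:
A(w, f) = (1 + f)/(w + sqrt(86))
H = 25841083 (H = 4 + (6989 - 8826)*(-2051 - 12016) = 4 - 1837*(-14067) = 4 + 25841079 = 25841083)
(H + 33529) + A(144, 86) = (25841083 + 33529) + (1 + 86)/(144 + sqrt(86)) = 25874612 + 87/(144 + sqrt(86))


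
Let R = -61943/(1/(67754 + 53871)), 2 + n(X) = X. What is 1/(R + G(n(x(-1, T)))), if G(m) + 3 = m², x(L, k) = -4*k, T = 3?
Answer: -1/7533817182 ≈ -1.3273e-10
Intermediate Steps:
n(X) = -2 + X
R = -7533817375 (R = -61943/(1/121625) = -61943/1/121625 = -61943*121625 = -7533817375)
G(m) = -3 + m²
1/(R + G(n(x(-1, T)))) = 1/(-7533817375 + (-3 + (-2 - 4*3)²)) = 1/(-7533817375 + (-3 + (-2 - 12)²)) = 1/(-7533817375 + (-3 + (-14)²)) = 1/(-7533817375 + (-3 + 196)) = 1/(-7533817375 + 193) = 1/(-7533817182) = -1/7533817182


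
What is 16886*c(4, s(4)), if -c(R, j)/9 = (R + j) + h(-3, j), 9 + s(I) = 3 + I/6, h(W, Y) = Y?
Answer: 1013160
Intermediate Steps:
s(I) = -6 + I/6 (s(I) = -9 + (3 + I/6) = -6 + I/6)
c(R, j) = -18*j - 9*R (c(R, j) = -9*((R + j) + j) = -9*(R + 2*j) = -18*j - 9*R)
16886*c(4, s(4)) = 16886*(-18*(-6 + (1/6)*4) - 9*4) = 16886*(-18*(-6 + 2/3) - 36) = 16886*(-18*(-16/3) - 36) = 16886*(96 - 36) = 16886*60 = 1013160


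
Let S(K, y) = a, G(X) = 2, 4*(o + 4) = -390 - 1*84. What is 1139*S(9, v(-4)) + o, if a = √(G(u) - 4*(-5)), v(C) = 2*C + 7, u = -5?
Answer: -245/2 + 1139*√22 ≈ 5219.9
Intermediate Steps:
v(C) = 7 + 2*C
o = -245/2 (o = -4 + (-390 - 1*84)/4 = -4 + (-390 - 84)/4 = -4 + (¼)*(-474) = -4 - 237/2 = -245/2 ≈ -122.50)
a = √22 (a = √(2 - 4*(-5)) = √(2 + 20) = √22 ≈ 4.6904)
S(K, y) = √22
1139*S(9, v(-4)) + o = 1139*√22 - 245/2 = -245/2 + 1139*√22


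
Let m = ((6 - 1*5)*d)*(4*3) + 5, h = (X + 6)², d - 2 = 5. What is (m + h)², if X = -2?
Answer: 11025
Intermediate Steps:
d = 7 (d = 2 + 5 = 7)
h = 16 (h = (-2 + 6)² = 4² = 16)
m = 89 (m = ((6 - 1*5)*7)*(4*3) + 5 = ((6 - 5)*7)*12 + 5 = (1*7)*12 + 5 = 7*12 + 5 = 84 + 5 = 89)
(m + h)² = (89 + 16)² = 105² = 11025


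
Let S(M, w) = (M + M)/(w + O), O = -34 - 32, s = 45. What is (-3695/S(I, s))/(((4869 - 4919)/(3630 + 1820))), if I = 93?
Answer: -2819285/62 ≈ -45472.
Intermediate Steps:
O = -66
S(M, w) = 2*M/(-66 + w) (S(M, w) = (M + M)/(w - 66) = (2*M)/(-66 + w) = 2*M/(-66 + w))
(-3695/S(I, s))/(((4869 - 4919)/(3630 + 1820))) = (-3695/(2*93/(-66 + 45)))/(((4869 - 4919)/(3630 + 1820))) = (-3695/(2*93/(-21)))/((-50/5450)) = (-3695/(2*93*(-1/21)))/((-50*1/5450)) = (-3695/(-62/7))/(-1/109) = -3695*(-7/62)*(-109) = (25865/62)*(-109) = -2819285/62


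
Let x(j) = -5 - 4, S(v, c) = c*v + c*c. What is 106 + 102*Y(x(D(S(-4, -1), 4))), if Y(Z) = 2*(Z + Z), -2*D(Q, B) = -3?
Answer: -3566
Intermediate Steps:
S(v, c) = c**2 + c*v (S(v, c) = c*v + c**2 = c**2 + c*v)
D(Q, B) = 3/2 (D(Q, B) = -1/2*(-3) = 3/2)
x(j) = -9
Y(Z) = 4*Z (Y(Z) = 2*(2*Z) = 4*Z)
106 + 102*Y(x(D(S(-4, -1), 4))) = 106 + 102*(4*(-9)) = 106 + 102*(-36) = 106 - 3672 = -3566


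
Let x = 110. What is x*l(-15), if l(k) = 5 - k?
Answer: 2200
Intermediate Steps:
x*l(-15) = 110*(5 - 1*(-15)) = 110*(5 + 15) = 110*20 = 2200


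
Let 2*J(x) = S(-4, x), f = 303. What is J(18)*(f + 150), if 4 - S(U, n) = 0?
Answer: 906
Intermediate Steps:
S(U, n) = 4 (S(U, n) = 4 - 1*0 = 4 + 0 = 4)
J(x) = 2 (J(x) = (½)*4 = 2)
J(18)*(f + 150) = 2*(303 + 150) = 2*453 = 906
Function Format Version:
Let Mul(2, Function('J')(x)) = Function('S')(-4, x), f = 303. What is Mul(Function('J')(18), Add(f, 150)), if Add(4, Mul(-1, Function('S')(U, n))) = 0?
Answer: 906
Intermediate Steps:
Function('S')(U, n) = 4 (Function('S')(U, n) = Add(4, Mul(-1, 0)) = Add(4, 0) = 4)
Function('J')(x) = 2 (Function('J')(x) = Mul(Rational(1, 2), 4) = 2)
Mul(Function('J')(18), Add(f, 150)) = Mul(2, Add(303, 150)) = Mul(2, 453) = 906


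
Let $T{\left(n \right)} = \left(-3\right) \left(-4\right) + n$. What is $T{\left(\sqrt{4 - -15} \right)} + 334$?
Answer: $346 + \sqrt{19} \approx 350.36$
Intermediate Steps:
$T{\left(n \right)} = 12 + n$
$T{\left(\sqrt{4 - -15} \right)} + 334 = \left(12 + \sqrt{4 - -15}\right) + 334 = \left(12 + \sqrt{4 + 15}\right) + 334 = \left(12 + \sqrt{19}\right) + 334 = 346 + \sqrt{19}$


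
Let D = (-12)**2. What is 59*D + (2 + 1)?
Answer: 8499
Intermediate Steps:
D = 144
59*D + (2 + 1) = 59*144 + (2 + 1) = 8496 + 3 = 8499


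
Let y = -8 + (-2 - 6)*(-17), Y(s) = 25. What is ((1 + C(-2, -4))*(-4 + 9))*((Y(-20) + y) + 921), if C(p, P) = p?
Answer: -5370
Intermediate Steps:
y = 128 (y = -8 - 8*(-17) = -8 + 136 = 128)
((1 + C(-2, -4))*(-4 + 9))*((Y(-20) + y) + 921) = ((1 - 2)*(-4 + 9))*((25 + 128) + 921) = (-1*5)*(153 + 921) = -5*1074 = -5370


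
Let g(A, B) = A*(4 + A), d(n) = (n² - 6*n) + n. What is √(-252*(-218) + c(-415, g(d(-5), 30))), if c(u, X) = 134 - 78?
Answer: 4*√3437 ≈ 234.50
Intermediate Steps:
d(n) = n² - 5*n
c(u, X) = 56
√(-252*(-218) + c(-415, g(d(-5), 30))) = √(-252*(-218) + 56) = √(54936 + 56) = √54992 = 4*√3437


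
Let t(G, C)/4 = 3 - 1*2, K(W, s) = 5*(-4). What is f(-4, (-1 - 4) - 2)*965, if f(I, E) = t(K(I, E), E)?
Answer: 3860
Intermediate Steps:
K(W, s) = -20
t(G, C) = 4 (t(G, C) = 4*(3 - 1*2) = 4*(3 - 2) = 4*1 = 4)
f(I, E) = 4
f(-4, (-1 - 4) - 2)*965 = 4*965 = 3860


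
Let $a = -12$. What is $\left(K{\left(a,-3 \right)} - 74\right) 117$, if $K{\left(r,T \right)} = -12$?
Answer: $-10062$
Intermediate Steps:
$\left(K{\left(a,-3 \right)} - 74\right) 117 = \left(-12 - 74\right) 117 = \left(-86\right) 117 = -10062$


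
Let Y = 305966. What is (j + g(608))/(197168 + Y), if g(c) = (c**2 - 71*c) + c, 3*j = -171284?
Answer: 405014/754701 ≈ 0.53665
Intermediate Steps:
j = -171284/3 (j = (1/3)*(-171284) = -171284/3 ≈ -57095.)
g(c) = c**2 - 70*c
(j + g(608))/(197168 + Y) = (-171284/3 + 608*(-70 + 608))/(197168 + 305966) = (-171284/3 + 608*538)/503134 = (-171284/3 + 327104)*(1/503134) = (810028/3)*(1/503134) = 405014/754701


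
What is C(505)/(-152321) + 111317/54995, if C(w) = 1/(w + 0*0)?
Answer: 1712547581458/846066232895 ≈ 2.0241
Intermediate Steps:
C(w) = 1/w (C(w) = 1/(w + 0) = 1/w)
C(505)/(-152321) + 111317/54995 = 1/(505*(-152321)) + 111317/54995 = (1/505)*(-1/152321) + 111317*(1/54995) = -1/76922105 + 111317/54995 = 1712547581458/846066232895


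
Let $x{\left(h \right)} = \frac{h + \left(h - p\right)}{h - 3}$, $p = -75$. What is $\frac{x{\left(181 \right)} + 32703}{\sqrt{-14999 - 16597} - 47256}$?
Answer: $- \frac{11462673299}{16562611729} - \frac{5821571 i \sqrt{7899}}{198751340748} \approx -0.69208 - 0.0026033 i$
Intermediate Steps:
$x{\left(h \right)} = \frac{75 + 2 h}{-3 + h}$ ($x{\left(h \right)} = \frac{h + \left(h - -75\right)}{h - 3} = \frac{h + \left(h + 75\right)}{-3 + h} = \frac{h + \left(75 + h\right)}{-3 + h} = \frac{75 + 2 h}{-3 + h}$)
$\frac{x{\left(181 \right)} + 32703}{\sqrt{-14999 - 16597} - 47256} = \frac{\frac{75 + 2 \cdot 181}{-3 + 181} + 32703}{\sqrt{-14999 - 16597} - 47256} = \frac{\frac{75 + 362}{178} + 32703}{\sqrt{-31596} - 47256} = \frac{\frac{1}{178} \cdot 437 + 32703}{2 i \sqrt{7899} - 47256} = \frac{\frac{437}{178} + 32703}{-47256 + 2 i \sqrt{7899}} = \frac{5821571}{178 \left(-47256 + 2 i \sqrt{7899}\right)}$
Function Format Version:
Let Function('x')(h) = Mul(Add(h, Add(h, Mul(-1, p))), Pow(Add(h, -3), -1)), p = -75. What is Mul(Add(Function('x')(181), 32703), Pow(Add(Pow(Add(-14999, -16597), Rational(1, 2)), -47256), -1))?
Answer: Add(Rational(-11462673299, 16562611729), Mul(Rational(-5821571, 198751340748), I, Pow(7899, Rational(1, 2)))) ≈ Add(-0.69208, Mul(-0.0026033, I))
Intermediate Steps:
Function('x')(h) = Mul(Pow(Add(-3, h), -1), Add(75, Mul(2, h))) (Function('x')(h) = Mul(Add(h, Add(h, Mul(-1, -75))), Pow(Add(h, -3), -1)) = Mul(Add(h, Add(h, 75)), Pow(Add(-3, h), -1)) = Mul(Add(h, Add(75, h)), Pow(Add(-3, h), -1)) = Mul(Add(75, Mul(2, h)), Pow(Add(-3, h), -1)) = Mul(Pow(Add(-3, h), -1), Add(75, Mul(2, h))))
Mul(Add(Function('x')(181), 32703), Pow(Add(Pow(Add(-14999, -16597), Rational(1, 2)), -47256), -1)) = Mul(Add(Mul(Pow(Add(-3, 181), -1), Add(75, Mul(2, 181))), 32703), Pow(Add(Pow(Add(-14999, -16597), Rational(1, 2)), -47256), -1)) = Mul(Add(Mul(Pow(178, -1), Add(75, 362)), 32703), Pow(Add(Pow(-31596, Rational(1, 2)), -47256), -1)) = Mul(Add(Mul(Rational(1, 178), 437), 32703), Pow(Add(Mul(2, I, Pow(7899, Rational(1, 2))), -47256), -1)) = Mul(Add(Rational(437, 178), 32703), Pow(Add(-47256, Mul(2, I, Pow(7899, Rational(1, 2)))), -1)) = Mul(Rational(5821571, 178), Pow(Add(-47256, Mul(2, I, Pow(7899, Rational(1, 2)))), -1))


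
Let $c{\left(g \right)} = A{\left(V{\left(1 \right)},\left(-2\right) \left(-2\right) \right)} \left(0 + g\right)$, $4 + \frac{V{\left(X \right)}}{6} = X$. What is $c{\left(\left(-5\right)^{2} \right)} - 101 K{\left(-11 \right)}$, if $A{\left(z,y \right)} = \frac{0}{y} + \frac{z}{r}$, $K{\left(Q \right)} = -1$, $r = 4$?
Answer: $- \frac{23}{2} \approx -11.5$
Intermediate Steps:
$V{\left(X \right)} = -24 + 6 X$
$A{\left(z,y \right)} = \frac{z}{4}$ ($A{\left(z,y \right)} = \frac{0}{y} + \frac{z}{4} = 0 + z \frac{1}{4} = 0 + \frac{z}{4} = \frac{z}{4}$)
$c{\left(g \right)} = - \frac{9 g}{2}$ ($c{\left(g \right)} = \frac{-24 + 6 \cdot 1}{4} \left(0 + g\right) = \frac{-24 + 6}{4} g = \frac{1}{4} \left(-18\right) g = - \frac{9 g}{2}$)
$c{\left(\left(-5\right)^{2} \right)} - 101 K{\left(-11 \right)} = - \frac{9 \left(-5\right)^{2}}{2} - -101 = \left(- \frac{9}{2}\right) 25 + 101 = - \frac{225}{2} + 101 = - \frac{23}{2}$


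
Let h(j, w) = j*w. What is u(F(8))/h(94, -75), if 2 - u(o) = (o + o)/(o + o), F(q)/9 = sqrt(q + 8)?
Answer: -1/7050 ≈ -0.00014184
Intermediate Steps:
F(q) = 9*sqrt(8 + q) (F(q) = 9*sqrt(q + 8) = 9*sqrt(8 + q))
u(o) = 1 (u(o) = 2 - (o + o)/(o + o) = 2 - 2*o/(2*o) = 2 - 2*o*1/(2*o) = 2 - 1*1 = 2 - 1 = 1)
u(F(8))/h(94, -75) = 1/(94*(-75)) = 1/(-7050) = 1*(-1/7050) = -1/7050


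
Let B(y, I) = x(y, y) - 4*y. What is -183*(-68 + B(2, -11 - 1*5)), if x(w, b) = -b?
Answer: 14274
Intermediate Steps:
B(y, I) = -5*y (B(y, I) = -y - 4*y = -5*y)
-183*(-68 + B(2, -11 - 1*5)) = -183*(-68 - 5*2) = -183*(-68 - 10) = -183*(-78) = 14274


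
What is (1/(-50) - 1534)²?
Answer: 5883043401/2500 ≈ 2.3532e+6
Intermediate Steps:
(1/(-50) - 1534)² = (-1/50 - 1534)² = (-76701/50)² = 5883043401/2500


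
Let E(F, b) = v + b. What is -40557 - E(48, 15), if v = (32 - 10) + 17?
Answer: -40611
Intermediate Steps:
v = 39 (v = 22 + 17 = 39)
E(F, b) = 39 + b
-40557 - E(48, 15) = -40557 - (39 + 15) = -40557 - 1*54 = -40557 - 54 = -40611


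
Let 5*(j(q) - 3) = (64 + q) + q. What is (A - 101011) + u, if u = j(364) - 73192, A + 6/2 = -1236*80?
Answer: -1364623/5 ≈ -2.7292e+5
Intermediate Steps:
A = -98883 (A = -3 - 1236*80 = -3 - 98880 = -98883)
j(q) = 79/5 + 2*q/5 (j(q) = 3 + ((64 + q) + q)/5 = 3 + (64 + 2*q)/5 = 3 + (64/5 + 2*q/5) = 79/5 + 2*q/5)
u = -365153/5 (u = (79/5 + (⅖)*364) - 73192 = (79/5 + 728/5) - 73192 = 807/5 - 73192 = -365153/5 ≈ -73031.)
(A - 101011) + u = (-98883 - 101011) - 365153/5 = -199894 - 365153/5 = -1364623/5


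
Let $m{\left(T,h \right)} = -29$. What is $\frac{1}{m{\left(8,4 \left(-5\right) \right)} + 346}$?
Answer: $\frac{1}{317} \approx 0.0031546$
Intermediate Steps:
$\frac{1}{m{\left(8,4 \left(-5\right) \right)} + 346} = \frac{1}{-29 + 346} = \frac{1}{317}$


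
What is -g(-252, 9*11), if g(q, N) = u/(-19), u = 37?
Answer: 37/19 ≈ 1.9474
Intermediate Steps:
g(q, N) = -37/19 (g(q, N) = 37/(-19) = 37*(-1/19) = -37/19)
-g(-252, 9*11) = -1*(-37/19) = 37/19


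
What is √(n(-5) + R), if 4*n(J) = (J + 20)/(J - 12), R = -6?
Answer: 3*I*√799/34 ≈ 2.4941*I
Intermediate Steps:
n(J) = (20 + J)/(4*(-12 + J)) (n(J) = ((J + 20)/(J - 12))/4 = ((20 + J)/(-12 + J))/4 = (20 + J)/(4*(-12 + J)))
√(n(-5) + R) = √((20 - 5)/(4*(-12 - 5)) - 6) = √((¼)*15/(-17) - 6) = √((¼)*(-1/17)*15 - 6) = √(-15/68 - 6) = √(-423/68) = 3*I*√799/34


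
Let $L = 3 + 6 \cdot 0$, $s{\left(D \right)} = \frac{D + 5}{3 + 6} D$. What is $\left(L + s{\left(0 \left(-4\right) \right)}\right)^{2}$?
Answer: $9$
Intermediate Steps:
$s{\left(D \right)} = D \left(\frac{5}{9} + \frac{D}{9}\right)$ ($s{\left(D \right)} = \frac{5 + D}{9} D = \left(5 + D\right) \frac{1}{9} D = \left(\frac{5}{9} + \frac{D}{9}\right) D = D \left(\frac{5}{9} + \frac{D}{9}\right)$)
$L = 3$ ($L = 3 + 0 = 3$)
$\left(L + s{\left(0 \left(-4\right) \right)}\right)^{2} = \left(3 + \frac{0 \left(-4\right) \left(5 + 0 \left(-4\right)\right)}{9}\right)^{2} = \left(3 + \frac{1}{9} \cdot 0 \left(5 + 0\right)\right)^{2} = \left(3 + \frac{1}{9} \cdot 0 \cdot 5\right)^{2} = \left(3 + 0\right)^{2} = 3^{2} = 9$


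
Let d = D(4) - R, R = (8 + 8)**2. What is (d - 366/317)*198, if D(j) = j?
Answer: -15889500/317 ≈ -50125.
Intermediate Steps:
R = 256 (R = 16**2 = 256)
d = -252 (d = 4 - 1*256 = 4 - 256 = -252)
(d - 366/317)*198 = (-252 - 366/317)*198 = -80250/317*198 = -15889500/317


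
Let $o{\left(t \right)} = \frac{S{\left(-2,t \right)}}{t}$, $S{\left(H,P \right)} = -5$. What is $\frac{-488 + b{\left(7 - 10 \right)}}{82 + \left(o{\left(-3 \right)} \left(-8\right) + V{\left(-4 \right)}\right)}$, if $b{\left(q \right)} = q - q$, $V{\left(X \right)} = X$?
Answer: $- \frac{732}{97} \approx -7.5464$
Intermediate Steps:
$b{\left(q \right)} = 0$
$o{\left(t \right)} = - \frac{5}{t}$
$\frac{-488 + b{\left(7 - 10 \right)}}{82 + \left(o{\left(-3 \right)} \left(-8\right) + V{\left(-4 \right)}\right)} = \frac{-488 + 0}{82 + \left(- \frac{5}{-3} \left(-8\right) - 4\right)} = - \frac{488}{82 + \left(\left(-5\right) \left(- \frac{1}{3}\right) \left(-8\right) - 4\right)} = - \frac{488}{82 + \left(\frac{5}{3} \left(-8\right) - 4\right)} = - \frac{488}{82 - \frac{52}{3}} = - \frac{488}{\frac{194}{3}} = \left(-488\right) \frac{3}{194} = - \frac{732}{97}$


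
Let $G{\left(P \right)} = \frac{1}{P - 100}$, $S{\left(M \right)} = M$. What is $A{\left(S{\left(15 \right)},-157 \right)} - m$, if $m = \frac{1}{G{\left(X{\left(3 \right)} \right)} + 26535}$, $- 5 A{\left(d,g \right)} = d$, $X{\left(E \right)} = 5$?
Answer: $- \frac{7562567}{2520824} \approx -3.0$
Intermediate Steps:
$G{\left(P \right)} = \frac{1}{-100 + P}$
$A{\left(d,g \right)} = - \frac{d}{5}$
$m = \frac{95}{2520824}$ ($m = \frac{1}{\frac{1}{-100 + 5} + 26535} = \frac{1}{\frac{1}{-95} + 26535} = \frac{1}{- \frac{1}{95} + 26535} = \frac{1}{\frac{2520824}{95}} = \frac{95}{2520824} \approx 3.7686 \cdot 10^{-5}$)
$A{\left(S{\left(15 \right)},-157 \right)} - m = \left(- \frac{1}{5}\right) 15 - \frac{95}{2520824} = -3 - \frac{95}{2520824} = - \frac{7562567}{2520824}$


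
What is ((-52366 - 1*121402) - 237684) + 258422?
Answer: -153030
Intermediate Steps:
((-52366 - 1*121402) - 237684) + 258422 = ((-52366 - 121402) - 237684) + 258422 = (-173768 - 237684) + 258422 = -411452 + 258422 = -153030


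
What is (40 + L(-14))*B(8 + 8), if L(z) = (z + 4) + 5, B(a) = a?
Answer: 560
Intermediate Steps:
L(z) = 9 + z (L(z) = (4 + z) + 5 = 9 + z)
(40 + L(-14))*B(8 + 8) = (40 + (9 - 14))*(8 + 8) = (40 - 5)*16 = 35*16 = 560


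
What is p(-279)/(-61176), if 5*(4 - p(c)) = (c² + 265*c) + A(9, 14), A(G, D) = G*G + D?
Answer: 1327/101960 ≈ 0.013015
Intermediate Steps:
A(G, D) = D + G² (A(G, D) = G² + D = D + G²)
p(c) = -15 - 53*c - c²/5 (p(c) = 4 - ((c² + 265*c) + (14 + 9²))/5 = 4 - ((c² + 265*c) + (14 + 81))/5 = 4 - ((c² + 265*c) + 95)/5 = 4 - (95 + c² + 265*c)/5 = 4 + (-19 - 53*c - c²/5) = -15 - 53*c - c²/5)
p(-279)/(-61176) = (-15 - 53*(-279) - ⅕*(-279)²)/(-61176) = (-15 + 14787 - ⅕*77841)*(-1/61176) = (-15 + 14787 - 77841/5)*(-1/61176) = -3981/5*(-1/61176) = 1327/101960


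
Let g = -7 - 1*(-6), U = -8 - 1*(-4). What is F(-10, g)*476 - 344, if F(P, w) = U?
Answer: -2248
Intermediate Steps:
U = -4 (U = -8 + 4 = -4)
g = -1 (g = -7 + 6 = -1)
F(P, w) = -4
F(-10, g)*476 - 344 = -4*476 - 344 = -1904 - 344 = -2248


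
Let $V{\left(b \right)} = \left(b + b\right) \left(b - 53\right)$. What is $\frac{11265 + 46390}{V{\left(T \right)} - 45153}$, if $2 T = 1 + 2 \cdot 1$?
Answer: $- \frac{23062}{18123} \approx -1.2725$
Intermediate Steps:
$T = \frac{3}{2}$ ($T = \frac{1 + 2 \cdot 1}{2} = \frac{1 + 2}{2} = \frac{1}{2} \cdot 3 = \frac{3}{2} \approx 1.5$)
$V{\left(b \right)} = 2 b \left(-53 + b\right)$
$\frac{11265 + 46390}{V{\left(T \right)} - 45153} = \frac{11265 + 46390}{2 \cdot \frac{3}{2} \left(-53 + \frac{3}{2}\right) - 45153} = \frac{57655}{2 \cdot \frac{3}{2} \left(- \frac{103}{2}\right) - 45153} = \frac{57655}{- \frac{309}{2} - 45153} = \frac{57655}{- \frac{90615}{2}} = 57655 \left(- \frac{2}{90615}\right) = - \frac{23062}{18123}$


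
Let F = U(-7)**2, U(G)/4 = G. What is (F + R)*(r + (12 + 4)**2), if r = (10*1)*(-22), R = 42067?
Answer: 1542636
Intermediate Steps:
U(G) = 4*G
F = 784 (F = (4*(-7))**2 = (-28)**2 = 784)
r = -220 (r = 10*(-22) = -220)
(F + R)*(r + (12 + 4)**2) = (784 + 42067)*(-220 + (12 + 4)**2) = 42851*(-220 + 16**2) = 42851*(-220 + 256) = 42851*36 = 1542636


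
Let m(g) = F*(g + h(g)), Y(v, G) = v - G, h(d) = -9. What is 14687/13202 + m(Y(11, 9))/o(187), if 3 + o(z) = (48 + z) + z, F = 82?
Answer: -1424095/5531638 ≈ -0.25745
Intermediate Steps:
o(z) = 45 + 2*z (o(z) = -3 + ((48 + z) + z) = -3 + (48 + 2*z) = 45 + 2*z)
m(g) = -738 + 82*g (m(g) = 82*(g - 9) = 82*(-9 + g) = -738 + 82*g)
14687/13202 + m(Y(11, 9))/o(187) = 14687/13202 + (-738 + 82*(11 - 1*9))/(45 + 2*187) = 14687*(1/13202) + (-738 + 82*(11 - 9))/(45 + 374) = 14687/13202 + (-738 + 82*2)/419 = 14687/13202 + (-738 + 164)*(1/419) = 14687/13202 - 574*1/419 = 14687/13202 - 574/419 = -1424095/5531638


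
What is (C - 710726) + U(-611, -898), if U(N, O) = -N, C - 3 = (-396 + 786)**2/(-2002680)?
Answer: -7900706957/11126 ≈ -7.1011e+5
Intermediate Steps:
C = 32533/11126 (C = 3 + (-396 + 786)**2/(-2002680) = 3 + 390**2*(-1/2002680) = 3 + 152100*(-1/2002680) = 3 - 845/11126 = 32533/11126 ≈ 2.9241)
(C - 710726) + U(-611, -898) = (32533/11126 - 710726) - 1*(-611) = -7907504943/11126 + 611 = -7900706957/11126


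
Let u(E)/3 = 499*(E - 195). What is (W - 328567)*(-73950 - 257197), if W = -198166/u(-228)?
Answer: 68897985125377217/633231 ≈ 1.0880e+11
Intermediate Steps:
u(E) = -291915 + 1497*E (u(E) = 3*(499*(E - 195)) = 3*(499*(-195 + E)) = 3*(-97305 + 499*E) = -291915 + 1497*E)
W = 198166/633231 (W = -198166/(-291915 + 1497*(-228)) = -198166/(-291915 - 341316) = -198166/(-633231) = -198166*(-1/633231) = 198166/633231 ≈ 0.31294)
(W - 328567)*(-73950 - 257197) = (198166/633231 - 328567)*(-73950 - 257197) = -208058611811/633231*(-331147) = 68897985125377217/633231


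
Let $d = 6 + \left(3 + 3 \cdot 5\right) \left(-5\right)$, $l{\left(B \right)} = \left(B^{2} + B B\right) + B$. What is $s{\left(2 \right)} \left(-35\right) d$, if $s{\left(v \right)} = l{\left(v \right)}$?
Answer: $29400$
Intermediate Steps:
$l{\left(B \right)} = B + 2 B^{2}$ ($l{\left(B \right)} = \left(B^{2} + B^{2}\right) + B = 2 B^{2} + B = B + 2 B^{2}$)
$s{\left(v \right)} = v \left(1 + 2 v\right)$
$d = -84$ ($d = 6 + \left(3 + 15\right) \left(-5\right) = 6 + 18 \left(-5\right) = 6 - 90 = -84$)
$s{\left(2 \right)} \left(-35\right) d = 2 \left(1 + 2 \cdot 2\right) \left(-35\right) \left(-84\right) = 2 \left(1 + 4\right) \left(-35\right) \left(-84\right) = 2 \cdot 5 \left(-35\right) \left(-84\right) = 10 \left(-35\right) \left(-84\right) = \left(-350\right) \left(-84\right) = 29400$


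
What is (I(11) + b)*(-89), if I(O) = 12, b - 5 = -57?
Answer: 3560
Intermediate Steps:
b = -52 (b = 5 - 57 = -52)
(I(11) + b)*(-89) = (12 - 52)*(-89) = -40*(-89) = 3560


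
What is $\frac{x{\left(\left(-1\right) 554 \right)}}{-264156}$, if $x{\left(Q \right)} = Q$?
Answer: $\frac{277}{132078} \approx 0.0020972$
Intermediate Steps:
$\frac{x{\left(\left(-1\right) 554 \right)}}{-264156} = \frac{\left(-1\right) 554}{-264156} = \left(-554\right) \left(- \frac{1}{264156}\right) = \frac{277}{132078}$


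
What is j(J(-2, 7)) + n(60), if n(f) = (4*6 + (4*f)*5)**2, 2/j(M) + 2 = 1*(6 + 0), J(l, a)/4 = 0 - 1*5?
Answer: 2996353/2 ≈ 1.4982e+6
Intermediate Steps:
J(l, a) = -20 (J(l, a) = 4*(0 - 1*5) = 4*(0 - 5) = 4*(-5) = -20)
j(M) = 1/2 (j(M) = 2/(-2 + 1*(6 + 0)) = 2/(-2 + 1*6) = 2/(-2 + 6) = 2/4 = 2*(1/4) = 1/2)
n(f) = (24 + 20*f)**2
j(J(-2, 7)) + n(60) = 1/2 + 16*(6 + 5*60)**2 = 1/2 + 16*(6 + 300)**2 = 1/2 + 16*306**2 = 1/2 + 16*93636 = 1/2 + 1498176 = 2996353/2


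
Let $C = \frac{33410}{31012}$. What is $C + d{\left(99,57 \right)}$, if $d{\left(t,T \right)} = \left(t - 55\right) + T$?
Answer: $\frac{1582811}{15506} \approx 102.08$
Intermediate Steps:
$d{\left(t,T \right)} = -55 + T + t$ ($d{\left(t,T \right)} = \left(-55 + t\right) + T = -55 + T + t$)
$C = \frac{16705}{15506}$ ($C = 33410 \cdot \frac{1}{31012} = \frac{16705}{15506} \approx 1.0773$)
$C + d{\left(99,57 \right)} = \frac{16705}{15506} + \left(-55 + 57 + 99\right) = \frac{16705}{15506} + 101 = \frac{1582811}{15506}$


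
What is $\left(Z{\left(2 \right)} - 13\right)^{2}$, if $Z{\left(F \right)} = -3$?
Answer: $256$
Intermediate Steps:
$\left(Z{\left(2 \right)} - 13\right)^{2} = \left(-3 - 13\right)^{2} = \left(-16\right)^{2} = 256$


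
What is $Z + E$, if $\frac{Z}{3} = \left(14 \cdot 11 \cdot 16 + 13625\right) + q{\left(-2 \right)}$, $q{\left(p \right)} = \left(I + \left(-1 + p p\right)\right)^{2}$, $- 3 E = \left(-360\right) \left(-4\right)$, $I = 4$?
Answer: $47934$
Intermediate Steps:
$E = -480$ ($E = - \frac{\left(-360\right) \left(-4\right)}{3} = \left(- \frac{1}{3}\right) 1440 = -480$)
$q{\left(p \right)} = \left(3 + p^{2}\right)^{2}$ ($q{\left(p \right)} = \left(4 + \left(-1 + p p\right)\right)^{2} = \left(4 + \left(-1 + p^{2}\right)\right)^{2} = \left(3 + p^{2}\right)^{2}$)
$Z = 48414$ ($Z = 3 \left(\left(14 \cdot 11 \cdot 16 + 13625\right) + \left(3 + \left(-2\right)^{2}\right)^{2}\right) = 3 \left(\left(154 \cdot 16 + 13625\right) + \left(3 + 4\right)^{2}\right) = 3 \left(\left(2464 + 13625\right) + 7^{2}\right) = 3 \left(16089 + 49\right) = 3 \cdot 16138 = 48414$)
$Z + E = 48414 - 480 = 47934$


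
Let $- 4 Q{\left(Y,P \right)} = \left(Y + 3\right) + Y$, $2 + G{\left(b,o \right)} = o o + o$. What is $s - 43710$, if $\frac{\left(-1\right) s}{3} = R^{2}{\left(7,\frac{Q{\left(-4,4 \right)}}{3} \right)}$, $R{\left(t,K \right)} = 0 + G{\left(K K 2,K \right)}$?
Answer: $- \frac{302164729}{6912} \approx -43716.0$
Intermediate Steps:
$G{\left(b,o \right)} = -2 + o + o^{2}$ ($G{\left(b,o \right)} = -2 + \left(o o + o\right) = -2 + \left(o^{2} + o\right) = -2 + \left(o + o^{2}\right) = -2 + o + o^{2}$)
$Q{\left(Y,P \right)} = - \frac{3}{4} - \frac{Y}{2}$ ($Q{\left(Y,P \right)} = - \frac{\left(Y + 3\right) + Y}{4} = - \frac{\left(3 + Y\right) + Y}{4} = - \frac{3 + 2 Y}{4} = - \frac{3}{4} - \frac{Y}{2}$)
$R{\left(t,K \right)} = -2 + K + K^{2}$ ($R{\left(t,K \right)} = 0 + \left(-2 + K + K^{2}\right) = -2 + K + K^{2}$)
$s = - \frac{41209}{6912}$ ($s = - 3 \left(-2 + \frac{- \frac{3}{4} - -2}{3} + \left(\frac{- \frac{3}{4} - -2}{3}\right)^{2}\right)^{2} = - 3 \left(-2 + \left(- \frac{3}{4} + 2\right) \frac{1}{3} + \left(\left(- \frac{3}{4} + 2\right) \frac{1}{3}\right)^{2}\right)^{2} = - 3 \left(-2 + \frac{5}{4} \cdot \frac{1}{3} + \left(\frac{5}{4} \cdot \frac{1}{3}\right)^{2}\right)^{2} = - 3 \left(-2 + \frac{5}{12} + \left(\frac{5}{12}\right)^{2}\right)^{2} = - 3 \left(-2 + \frac{5}{12} + \frac{25}{144}\right)^{2} = - 3 \left(- \frac{203}{144}\right)^{2} = \left(-3\right) \frac{41209}{20736} = - \frac{41209}{6912} \approx -5.962$)
$s - 43710 = - \frac{41209}{6912} - 43710 = - \frac{302164729}{6912}$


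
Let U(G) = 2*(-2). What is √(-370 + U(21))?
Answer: I*√374 ≈ 19.339*I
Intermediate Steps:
U(G) = -4
√(-370 + U(21)) = √(-370 - 4) = √(-374) = I*√374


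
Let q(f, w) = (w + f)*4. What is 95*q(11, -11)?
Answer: 0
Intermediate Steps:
q(f, w) = 4*f + 4*w (q(f, w) = (f + w)*4 = 4*f + 4*w)
95*q(11, -11) = 95*(4*11 + 4*(-11)) = 95*(44 - 44) = 95*0 = 0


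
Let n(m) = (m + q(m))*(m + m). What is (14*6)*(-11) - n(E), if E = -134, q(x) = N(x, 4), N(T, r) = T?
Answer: -72748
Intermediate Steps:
q(x) = x
n(m) = 4*m² (n(m) = (m + m)*(m + m) = (2*m)*(2*m) = 4*m²)
(14*6)*(-11) - n(E) = (14*6)*(-11) - 4*(-134)² = 84*(-11) - 4*17956 = -924 - 1*71824 = -924 - 71824 = -72748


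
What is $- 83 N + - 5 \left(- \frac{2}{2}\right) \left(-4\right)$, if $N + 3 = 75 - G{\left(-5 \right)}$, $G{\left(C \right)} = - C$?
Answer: $-5581$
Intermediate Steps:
$N = 67$ ($N = -3 + \left(75 - \left(-1\right) \left(-5\right)\right) = -3 + \left(75 - 5\right) = -3 + 70 = 67$)
$- 83 N + - 5 \left(- \frac{2}{2}\right) \left(-4\right) = \left(-83\right) 67 + - 5 \left(- \frac{2}{2}\right) \left(-4\right) = -5561 + - 5 \left(\left(-2\right) \frac{1}{2}\right) \left(-4\right) = -5561 + \left(-5\right) \left(-1\right) \left(-4\right) = -5561 + 5 \left(-4\right) = -5561 - 20 = -5581$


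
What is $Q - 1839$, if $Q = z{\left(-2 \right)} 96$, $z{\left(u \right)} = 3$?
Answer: $-1551$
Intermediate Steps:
$Q = 288$ ($Q = 3 \cdot 96 = 288$)
$Q - 1839 = 288 - 1839 = -1551$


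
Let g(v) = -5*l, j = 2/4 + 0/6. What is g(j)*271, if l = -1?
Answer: 1355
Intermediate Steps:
j = 1/2 (j = 2*(1/4) + 0*(1/6) = 1/2 + 0 = 1/2 ≈ 0.50000)
g(v) = 5 (g(v) = -5*(-1) = 5)
g(j)*271 = 5*271 = 1355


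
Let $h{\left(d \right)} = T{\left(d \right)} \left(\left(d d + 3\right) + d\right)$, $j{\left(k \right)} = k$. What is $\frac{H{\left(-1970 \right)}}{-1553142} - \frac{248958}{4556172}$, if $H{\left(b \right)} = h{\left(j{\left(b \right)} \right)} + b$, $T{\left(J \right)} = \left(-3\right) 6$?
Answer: $\frac{26478154597781}{589698507702} \approx 44.901$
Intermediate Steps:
$T{\left(J \right)} = -18$
$h{\left(d \right)} = -54 - 18 d - 18 d^{2}$ ($h{\left(d \right)} = - 18 \left(\left(d d + 3\right) + d\right) = - 18 \left(\left(d^{2} + 3\right) + d\right) = - 18 \left(\left(3 + d^{2}\right) + d\right) = - 18 \left(3 + d + d^{2}\right) = -54 - 18 d - 18 d^{2}$)
$H{\left(b \right)} = -54 - 18 b^{2} - 17 b$ ($H{\left(b \right)} = \left(-54 - 18 b - 18 b^{2}\right) + b = -54 - 18 b^{2} - 17 b$)
$\frac{H{\left(-1970 \right)}}{-1553142} - \frac{248958}{4556172} = \frac{-54 - 18 \left(-1970\right)^{2} - -33490}{-1553142} - \frac{248958}{4556172} = \left(-54 - 69856200 + 33490\right) \left(- \frac{1}{1553142}\right) - \frac{41493}{759362} = \left(-69822764\right) \left(- \frac{1}{1553142}\right) - \frac{41493}{759362} = \frac{34911382}{776571} - \frac{41493}{759362} = \frac{26478154597781}{589698507702}$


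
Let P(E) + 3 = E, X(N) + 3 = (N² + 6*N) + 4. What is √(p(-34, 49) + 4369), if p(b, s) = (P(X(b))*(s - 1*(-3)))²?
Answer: √2440364369 ≈ 49400.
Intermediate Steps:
X(N) = 1 + N² + 6*N (X(N) = -3 + ((N² + 6*N) + 4) = -3 + (4 + N² + 6*N) = 1 + N² + 6*N)
P(E) = -3 + E
p(b, s) = (3 + s)²*(-2 + b² + 6*b)² (p(b, s) = ((-3 + (1 + b² + 6*b))*(s - 1*(-3)))² = ((-2 + b² + 6*b)*(s + 3))² = ((-2 + b² + 6*b)*(3 + s))² = ((3 + s)*(-2 + b² + 6*b))² = (3 + s)²*(-2 + b² + 6*b)²)
√(p(-34, 49) + 4369) = √((3 + 49)²*(-2 + (-34)² + 6*(-34))² + 4369) = √(52²*(-2 + 1156 - 204)² + 4369) = √(2704*950² + 4369) = √(2704*902500 + 4369) = √(2440360000 + 4369) = √2440364369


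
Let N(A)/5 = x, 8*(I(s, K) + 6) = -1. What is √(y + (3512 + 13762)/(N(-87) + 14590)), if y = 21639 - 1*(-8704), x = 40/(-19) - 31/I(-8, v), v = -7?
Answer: √6233361656417978/453235 ≈ 174.20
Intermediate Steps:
I(s, K) = -49/8 (I(s, K) = -6 + (⅛)*(-1) = -6 - ⅛ = -49/8)
x = 2752/931 (x = 40/(-19) - 31/(-49/8) = 40*(-1/19) - 31*(-8/49) = -40/19 + 248/49 = 2752/931 ≈ 2.9560)
N(A) = 13760/931 (N(A) = 5*(2752/931) = 13760/931)
y = 30343 (y = 21639 + 8704 = 30343)
√(y + (3512 + 13762)/(N(-87) + 14590)) = √(30343 + (3512 + 13762)/(13760/931 + 14590)) = √(30343 + 17274/(13597050/931)) = √(30343 + 17274*(931/13597050)) = √(30343 + 2680349/2266175) = √(68765228374/2266175) = √6233361656417978/453235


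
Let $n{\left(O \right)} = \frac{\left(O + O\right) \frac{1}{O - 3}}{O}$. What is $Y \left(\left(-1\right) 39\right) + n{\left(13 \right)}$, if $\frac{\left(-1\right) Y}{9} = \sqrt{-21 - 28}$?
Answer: $\frac{1}{5} + 2457 i \approx 0.2 + 2457.0 i$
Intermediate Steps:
$Y = - 63 i$ ($Y = - 9 \sqrt{-21 - 28} = - 9 \sqrt{-49} = - 9 \cdot 7 i = - 63 i \approx - 63.0 i$)
$n{\left(O \right)} = \frac{2}{-3 + O}$ ($n{\left(O \right)} = \frac{2 O \frac{1}{-3 + O}}{O} = \frac{2}{-3 + O}$)
$Y \left(\left(-1\right) 39\right) + n{\left(13 \right)} = - 63 i \left(\left(-1\right) 39\right) + \frac{2}{-3 + 13} = - 63 i \left(-39\right) + \frac{2}{10} = 2457 i + 2 \cdot \frac{1}{10} = 2457 i + \frac{1}{5} = \frac{1}{5} + 2457 i$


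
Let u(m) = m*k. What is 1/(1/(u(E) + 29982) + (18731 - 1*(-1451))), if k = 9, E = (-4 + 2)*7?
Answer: 29856/602553793 ≈ 4.9549e-5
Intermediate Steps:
E = -14 (E = -2*7 = -14)
u(m) = 9*m (u(m) = m*9 = 9*m)
1/(1/(u(E) + 29982) + (18731 - 1*(-1451))) = 1/(1/(9*(-14) + 29982) + (18731 - 1*(-1451))) = 1/(1/(-126 + 29982) + (18731 + 1451)) = 1/(1/29856 + 20182) = 1/(602553793/29856) = 29856/602553793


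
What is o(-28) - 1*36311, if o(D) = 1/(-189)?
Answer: -6862780/189 ≈ -36311.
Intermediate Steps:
o(D) = -1/189
o(-28) - 1*36311 = -1/189 - 1*36311 = -1/189 - 36311 = -6862780/189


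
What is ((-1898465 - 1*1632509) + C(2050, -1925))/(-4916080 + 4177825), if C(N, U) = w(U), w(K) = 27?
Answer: 504421/105465 ≈ 4.7828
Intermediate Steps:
C(N, U) = 27
((-1898465 - 1*1632509) + C(2050, -1925))/(-4916080 + 4177825) = ((-1898465 - 1*1632509) + 27)/(-4916080 + 4177825) = ((-1898465 - 1632509) + 27)/(-738255) = (-3530974 + 27)*(-1/738255) = -3530947*(-1/738255) = 504421/105465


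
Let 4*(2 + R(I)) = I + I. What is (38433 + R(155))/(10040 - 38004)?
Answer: -77017/55928 ≈ -1.3771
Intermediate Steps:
R(I) = -2 + I/2 (R(I) = -2 + (I + I)/4 = -2 + (2*I)/4 = -2 + I/2)
(38433 + R(155))/(10040 - 38004) = (38433 + (-2 + (½)*155))/(10040 - 38004) = (38433 + (-2 + 155/2))/(-27964) = (38433 + 151/2)*(-1/27964) = (77017/2)*(-1/27964) = -77017/55928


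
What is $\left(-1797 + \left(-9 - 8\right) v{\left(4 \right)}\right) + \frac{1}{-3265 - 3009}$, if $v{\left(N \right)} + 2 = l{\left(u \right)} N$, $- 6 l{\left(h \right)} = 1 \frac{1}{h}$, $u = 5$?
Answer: $- \frac{165702629}{94110} \approx -1760.7$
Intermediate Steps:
$l{\left(h \right)} = - \frac{1}{6 h}$ ($l{\left(h \right)} = - \frac{1 \frac{1}{h}}{6} = - \frac{1}{6 h}$)
$v{\left(N \right)} = -2 - \frac{N}{30}$ ($v{\left(N \right)} = -2 + - \frac{1}{6 \cdot 5} N = -2 + \left(- \frac{1}{6}\right) \frac{1}{5} N = -2 - \frac{N}{30}$)
$\left(-1797 + \left(-9 - 8\right) v{\left(4 \right)}\right) + \frac{1}{-3265 - 3009} = \left(-1797 + \left(-9 - 8\right) \left(-2 - \frac{2}{15}\right)\right) + \frac{1}{-3265 - 3009} = \left(-1797 - 17 \left(-2 - \frac{2}{15}\right)\right) + \frac{1}{-6274} = \left(-1797 - - \frac{544}{15}\right) - \frac{1}{6274} = \left(-1797 + \frac{544}{15}\right) - \frac{1}{6274} = - \frac{26411}{15} - \frac{1}{6274} = - \frac{165702629}{94110}$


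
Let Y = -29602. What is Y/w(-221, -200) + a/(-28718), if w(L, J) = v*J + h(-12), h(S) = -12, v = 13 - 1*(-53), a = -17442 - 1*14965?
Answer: 159783940/47427777 ≈ 3.3690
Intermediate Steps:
a = -32407 (a = -17442 - 14965 = -32407)
v = 66 (v = 13 + 53 = 66)
w(L, J) = -12 + 66*J (w(L, J) = 66*J - 12 = -12 + 66*J)
Y/w(-221, -200) + a/(-28718) = -29602/(-12 + 66*(-200)) - 32407/(-28718) = -29602/(-12 - 13200) - 32407*(-1/28718) = -29602/(-13212) + 32407/28718 = -29602*(-1/13212) + 32407/28718 = 14801/6606 + 32407/28718 = 159783940/47427777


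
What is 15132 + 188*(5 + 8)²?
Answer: 46904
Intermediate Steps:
15132 + 188*(5 + 8)² = 15132 + 188*13² = 15132 + 188*169 = 15132 + 31772 = 46904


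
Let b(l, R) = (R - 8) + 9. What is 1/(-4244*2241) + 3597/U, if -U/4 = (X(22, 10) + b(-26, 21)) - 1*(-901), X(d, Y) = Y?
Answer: -1425431905/1478930022 ≈ -0.96383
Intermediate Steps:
b(l, R) = 1 + R (b(l, R) = (-8 + R) + 9 = 1 + R)
U = -3732 (U = -4*((10 + (1 + 21)) - 1*(-901)) = -4*((10 + 22) + 901) = -4*(32 + 901) = -4*933 = -3732)
1/(-4244*2241) + 3597/U = 1/(-4244*2241) + 3597/(-3732) = -1/4244*1/2241 + 3597*(-1/3732) = -1/9510804 - 1199/1244 = -1425431905/1478930022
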